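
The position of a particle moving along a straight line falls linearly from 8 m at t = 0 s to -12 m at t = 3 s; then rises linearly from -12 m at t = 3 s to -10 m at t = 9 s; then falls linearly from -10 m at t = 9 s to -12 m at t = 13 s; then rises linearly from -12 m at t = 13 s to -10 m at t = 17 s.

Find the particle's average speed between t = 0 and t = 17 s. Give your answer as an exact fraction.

Average speed = (total path length)/(elapsed time); on a piecewise-linear x-t graph the path length is Σ|Δx|.
0–3 s: |Δx| = |-12 − 8| = 20 m
3–9 s: |Δx| = |-10 − -12| = 2 m
9–13 s: |Δx| = |-12 − -10| = 2 m
13–17 s: |Δx| = |-10 − -12| = 2 m
Total path = 26 m; average speed = 26/17 = 26/17 m/s.

26/17 m/s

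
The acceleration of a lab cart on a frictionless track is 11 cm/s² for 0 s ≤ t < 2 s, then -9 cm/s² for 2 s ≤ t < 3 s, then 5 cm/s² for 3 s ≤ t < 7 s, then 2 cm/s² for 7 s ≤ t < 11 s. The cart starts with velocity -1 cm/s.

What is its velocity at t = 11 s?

40 cm/s

Δv equals the area under the a-t graph; then v = v₀ + Δv.
0–2 s: 11 × 2 = 22 cm/s
2–3 s: -9 × 1 = -9 cm/s
3–7 s: 5 × 4 = 20 cm/s
7–11 s: 2 × 4 = 8 cm/s
Δv = 41 cm/s, so v(11) = -1 + (41) = 40 cm/s.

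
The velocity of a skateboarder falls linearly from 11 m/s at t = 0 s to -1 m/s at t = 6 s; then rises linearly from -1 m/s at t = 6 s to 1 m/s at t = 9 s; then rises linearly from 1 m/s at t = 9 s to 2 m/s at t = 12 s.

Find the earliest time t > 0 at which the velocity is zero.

v changes sign on 0–6 s (from 11 to -1); the graph is linear there, so v = 0 at t = 0 + (-11)·(6 − 0)/(-1 − 11) = 5.5 s.

t = 5.5 s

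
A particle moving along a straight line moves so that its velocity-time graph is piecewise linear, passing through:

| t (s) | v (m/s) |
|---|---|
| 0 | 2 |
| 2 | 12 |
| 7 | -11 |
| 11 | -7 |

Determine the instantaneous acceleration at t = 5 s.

Acceleration is the slope of the v-t graph on 2–7 s: (-11 − 12)/(7 − 2) = -4.6 m/s².

-4.6 m/s²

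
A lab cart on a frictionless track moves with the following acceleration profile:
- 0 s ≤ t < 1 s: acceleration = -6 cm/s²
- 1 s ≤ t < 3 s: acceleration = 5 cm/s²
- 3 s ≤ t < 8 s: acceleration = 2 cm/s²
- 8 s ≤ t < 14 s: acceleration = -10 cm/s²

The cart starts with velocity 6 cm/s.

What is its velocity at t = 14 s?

Δv equals the area under the a-t graph; then v = v₀ + Δv.
0–1 s: -6 × 1 = -6 cm/s
1–3 s: 5 × 2 = 10 cm/s
3–8 s: 2 × 5 = 10 cm/s
8–14 s: -10 × 6 = -60 cm/s
Δv = -46 cm/s, so v(14) = 6 + (-46) = -40 cm/s.

-40 cm/s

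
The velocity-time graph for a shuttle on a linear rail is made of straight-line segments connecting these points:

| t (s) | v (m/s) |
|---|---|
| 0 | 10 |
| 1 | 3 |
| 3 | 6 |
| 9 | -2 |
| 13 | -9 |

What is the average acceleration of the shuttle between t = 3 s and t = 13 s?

Average acceleration = Δv/Δt = (-9 − 6)/(13 − 3) = -1.5 m/s².

-1.5 m/s²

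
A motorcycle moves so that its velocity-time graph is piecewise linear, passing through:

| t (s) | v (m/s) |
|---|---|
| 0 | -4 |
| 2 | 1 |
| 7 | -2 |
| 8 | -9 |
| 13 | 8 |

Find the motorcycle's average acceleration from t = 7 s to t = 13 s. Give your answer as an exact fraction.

Average acceleration = Δv/Δt = (8 − -2)/(13 − 7) = 5/3 m/s².

5/3 m/s²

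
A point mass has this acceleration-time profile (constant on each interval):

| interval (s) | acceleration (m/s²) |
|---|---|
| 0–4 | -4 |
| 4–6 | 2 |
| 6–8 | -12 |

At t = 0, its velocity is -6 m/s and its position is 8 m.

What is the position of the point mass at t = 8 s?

On each constant-a segment, Δv = aΔt and Δx = v₀Δt + ½aΔt²; chain segment to segment.
0–4 s: v starts -6 m/s; Δx = -6·4 + ½·-4·4² = -56 m; v ends -22 m/s.
4–6 s: v starts -22 m/s; Δx = -22·2 + ½·2·2² = -40 m; v ends -18 m/s.
6–8 s: v starts -18 m/s; Δx = -18·2 + ½·-12·2² = -60 m; v ends -42 m/s.
x(8) = 8 + Σ Δx = -148 m.

-148 m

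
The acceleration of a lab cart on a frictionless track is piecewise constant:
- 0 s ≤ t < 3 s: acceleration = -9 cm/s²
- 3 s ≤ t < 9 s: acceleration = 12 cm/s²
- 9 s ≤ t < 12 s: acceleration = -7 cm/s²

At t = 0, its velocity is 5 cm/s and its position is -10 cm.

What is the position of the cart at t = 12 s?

On each constant-a segment, Δv = aΔt and Δx = v₀Δt + ½aΔt²; chain segment to segment.
0–3 s: v starts 5 cm/s; Δx = 5·3 + ½·-9·3² = -25.5 cm; v ends -22 cm/s.
3–9 s: v starts -22 cm/s; Δx = -22·6 + ½·12·6² = 84 cm; v ends 50 cm/s.
9–12 s: v starts 50 cm/s; Δx = 50·3 + ½·-7·3² = 118.5 cm; v ends 29 cm/s.
x(12) = -10 + Σ Δx = 167 cm.

167 cm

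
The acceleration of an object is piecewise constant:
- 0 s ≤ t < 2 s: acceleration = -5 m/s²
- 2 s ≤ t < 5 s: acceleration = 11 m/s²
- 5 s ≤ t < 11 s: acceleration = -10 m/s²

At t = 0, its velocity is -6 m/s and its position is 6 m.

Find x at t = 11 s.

-92.5 m

On each constant-a segment, Δv = aΔt and Δx = v₀Δt + ½aΔt²; chain segment to segment.
0–2 s: v starts -6 m/s; Δx = -6·2 + ½·-5·2² = -22 m; v ends -16 m/s.
2–5 s: v starts -16 m/s; Δx = -16·3 + ½·11·3² = 1.5 m; v ends 17 m/s.
5–11 s: v starts 17 m/s; Δx = 17·6 + ½·-10·6² = -78 m; v ends -43 m/s.
x(11) = 6 + Σ Δx = -92.5 m.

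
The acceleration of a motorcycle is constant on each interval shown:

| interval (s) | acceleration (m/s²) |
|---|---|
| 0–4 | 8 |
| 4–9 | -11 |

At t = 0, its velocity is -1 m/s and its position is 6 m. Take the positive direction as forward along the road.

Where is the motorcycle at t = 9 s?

On each constant-a segment, Δv = aΔt and Δx = v₀Δt + ½aΔt²; chain segment to segment.
0–4 s: v starts -1 m/s; Δx = -1·4 + ½·8·4² = 60 m; v ends 31 m/s.
4–9 s: v starts 31 m/s; Δx = 31·5 + ½·-11·5² = 17.5 m; v ends -24 m/s.
x(9) = 6 + Σ Δx = 83.5 m.

83.5 m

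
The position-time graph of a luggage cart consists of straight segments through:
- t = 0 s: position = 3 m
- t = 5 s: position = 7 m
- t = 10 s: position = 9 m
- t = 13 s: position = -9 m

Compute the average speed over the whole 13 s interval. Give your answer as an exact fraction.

Average speed = (total path length)/(elapsed time); on a piecewise-linear x-t graph the path length is Σ|Δx|.
0–5 s: |Δx| = |7 − 3| = 4 m
5–10 s: |Δx| = |9 − 7| = 2 m
10–13 s: |Δx| = |-9 − 9| = 18 m
Total path = 24 m; average speed = 24/13 = 24/13 m/s.

24/13 m/s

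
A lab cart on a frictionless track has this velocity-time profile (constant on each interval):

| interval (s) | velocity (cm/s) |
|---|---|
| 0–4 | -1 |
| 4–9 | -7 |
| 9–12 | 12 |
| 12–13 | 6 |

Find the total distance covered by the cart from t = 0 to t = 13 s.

81 cm

Distance (not displacement) is the total path length: add the absolute areas under v-t.
0–4 s: |-1| × 4 = 4 cm
4–9 s: |-7| × 5 = 35 cm
9–12 s: |12| × 3 = 36 cm
12–13 s: |6| × 1 = 6 cm
Total distance = 81 cm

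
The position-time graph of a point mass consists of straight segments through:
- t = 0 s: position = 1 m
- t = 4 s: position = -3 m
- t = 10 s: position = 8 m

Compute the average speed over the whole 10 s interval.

1.5 m/s

Average speed = (total path length)/(elapsed time); on a piecewise-linear x-t graph the path length is Σ|Δx|.
0–4 s: |Δx| = |-3 − 1| = 4 m
4–10 s: |Δx| = |8 − -3| = 11 m
Total path = 15 m; average speed = 15/10 = 1.5 m/s.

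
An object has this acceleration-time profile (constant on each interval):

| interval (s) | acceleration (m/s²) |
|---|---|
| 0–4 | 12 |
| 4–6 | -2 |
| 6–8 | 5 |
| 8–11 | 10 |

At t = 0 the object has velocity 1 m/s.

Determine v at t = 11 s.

Δv equals the area under the a-t graph; then v = v₀ + Δv.
0–4 s: 12 × 4 = 48 m/s
4–6 s: -2 × 2 = -4 m/s
6–8 s: 5 × 2 = 10 m/s
8–11 s: 10 × 3 = 30 m/s
Δv = 84 m/s, so v(11) = 1 + (84) = 85 m/s.

85 m/s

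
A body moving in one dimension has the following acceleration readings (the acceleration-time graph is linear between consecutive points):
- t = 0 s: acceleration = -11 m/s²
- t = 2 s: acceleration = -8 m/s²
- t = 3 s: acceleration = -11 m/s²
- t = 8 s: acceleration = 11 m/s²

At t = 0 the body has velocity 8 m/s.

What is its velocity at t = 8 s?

Δv equals the area under the a-t graph; then v = v₀ + Δv.
0–2 s: ½(-11 + -8)(2) = -19 m/s
2–3 s: ½(-8 + -11)(1) = -9.5 m/s
3–8 s: ½(-11 + 11)(5) = 0 m/s
Δv = -28.5 m/s, so v(8) = 8 + (-28.5) = -20.5 m/s.

-20.5 m/s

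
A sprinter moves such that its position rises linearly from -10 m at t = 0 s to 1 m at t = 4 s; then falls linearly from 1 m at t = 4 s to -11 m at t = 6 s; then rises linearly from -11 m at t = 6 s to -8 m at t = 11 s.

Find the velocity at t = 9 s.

0.6 m/s

Velocity is the slope of the x-t graph on 6–11 s: (-8 − -11)/(11 − 6) = 0.6 m/s.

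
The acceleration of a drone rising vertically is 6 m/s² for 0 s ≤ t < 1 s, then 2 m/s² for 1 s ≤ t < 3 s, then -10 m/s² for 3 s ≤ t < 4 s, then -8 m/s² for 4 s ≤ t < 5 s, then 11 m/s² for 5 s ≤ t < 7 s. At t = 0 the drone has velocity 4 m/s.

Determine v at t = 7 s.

Δv equals the area under the a-t graph; then v = v₀ + Δv.
0–1 s: 6 × 1 = 6 m/s
1–3 s: 2 × 2 = 4 m/s
3–4 s: -10 × 1 = -10 m/s
4–5 s: -8 × 1 = -8 m/s
5–7 s: 11 × 2 = 22 m/s
Δv = 14 m/s, so v(7) = 4 + (14) = 18 m/s.

18 m/s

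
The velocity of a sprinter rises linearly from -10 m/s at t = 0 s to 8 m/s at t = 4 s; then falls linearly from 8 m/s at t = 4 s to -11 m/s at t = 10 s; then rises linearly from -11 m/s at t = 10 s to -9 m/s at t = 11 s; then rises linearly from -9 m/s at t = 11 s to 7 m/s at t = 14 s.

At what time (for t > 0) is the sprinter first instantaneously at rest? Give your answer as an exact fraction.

v changes sign on 0–4 s (from -10 to 8); the graph is linear there, so v = 0 at t = 0 + (10)·(4 − 0)/(8 − -10) = 20/9 s.

t = 20/9 s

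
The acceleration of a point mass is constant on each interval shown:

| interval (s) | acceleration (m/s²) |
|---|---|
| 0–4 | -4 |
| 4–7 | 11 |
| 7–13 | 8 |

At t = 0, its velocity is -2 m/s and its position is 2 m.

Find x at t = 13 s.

191.5 m

On each constant-a segment, Δv = aΔt and Δx = v₀Δt + ½aΔt²; chain segment to segment.
0–4 s: v starts -2 m/s; Δx = -2·4 + ½·-4·4² = -40 m; v ends -18 m/s.
4–7 s: v starts -18 m/s; Δx = -18·3 + ½·11·3² = -4.5 m; v ends 15 m/s.
7–13 s: v starts 15 m/s; Δx = 15·6 + ½·8·6² = 234 m; v ends 63 m/s.
x(13) = 2 + Σ Δx = 191.5 m.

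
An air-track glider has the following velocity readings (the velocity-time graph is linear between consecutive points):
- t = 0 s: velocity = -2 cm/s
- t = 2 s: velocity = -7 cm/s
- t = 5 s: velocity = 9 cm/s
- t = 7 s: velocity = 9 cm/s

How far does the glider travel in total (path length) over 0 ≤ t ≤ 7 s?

39.1875 cm

Total distance travelled is ∫|v| dt — sum the magnitudes of each area piece.
0–2 s: |½(-2 + -7)(2)| = 9 cm
2–5 s: v = 0 at t = 3.3125 s; triangle areas 4.59375 + 7.59375 = 12.1875 cm
5–7 s: |9| × 2 = 18 cm
Total distance = 39.1875 cm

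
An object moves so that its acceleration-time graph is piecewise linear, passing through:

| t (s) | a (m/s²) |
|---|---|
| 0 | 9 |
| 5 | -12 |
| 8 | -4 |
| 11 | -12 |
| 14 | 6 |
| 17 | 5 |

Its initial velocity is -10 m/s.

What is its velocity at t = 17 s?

Δv equals the area under the a-t graph; then v = v₀ + Δv.
0–5 s: ½(9 + -12)(5) = -7.5 m/s
5–8 s: ½(-12 + -4)(3) = -24 m/s
8–11 s: ½(-4 + -12)(3) = -24 m/s
11–14 s: ½(-12 + 6)(3) = -9 m/s
14–17 s: ½(6 + 5)(3) = 16.5 m/s
Δv = -48 m/s, so v(17) = -10 + (-48) = -58 m/s.

-58 m/s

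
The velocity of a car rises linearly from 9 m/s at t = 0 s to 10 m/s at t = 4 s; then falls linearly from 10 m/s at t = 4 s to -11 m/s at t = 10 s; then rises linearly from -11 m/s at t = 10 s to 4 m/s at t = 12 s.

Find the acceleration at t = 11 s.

7.5 m/s²

Acceleration is the slope of the v-t graph on 10–12 s: (4 − -11)/(12 − 10) = 7.5 m/s².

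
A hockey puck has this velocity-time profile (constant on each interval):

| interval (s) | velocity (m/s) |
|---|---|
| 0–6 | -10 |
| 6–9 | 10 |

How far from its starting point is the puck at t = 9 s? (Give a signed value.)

Displacement is the signed area under the v-t curve.
0–6 s: -10 × 6 = -60 m
6–9 s: 10 × 3 = 30 m
Net displacement = -30 m

-30 m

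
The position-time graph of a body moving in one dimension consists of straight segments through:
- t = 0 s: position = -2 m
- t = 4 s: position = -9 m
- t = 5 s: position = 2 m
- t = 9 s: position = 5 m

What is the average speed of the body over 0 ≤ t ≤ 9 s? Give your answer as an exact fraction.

7/3 m/s

Average speed = (total path length)/(elapsed time); on a piecewise-linear x-t graph the path length is Σ|Δx|.
0–4 s: |Δx| = |-9 − -2| = 7 m
4–5 s: |Δx| = |2 − -9| = 11 m
5–9 s: |Δx| = |5 − 2| = 3 m
Total path = 21 m; average speed = 21/9 = 7/3 m/s.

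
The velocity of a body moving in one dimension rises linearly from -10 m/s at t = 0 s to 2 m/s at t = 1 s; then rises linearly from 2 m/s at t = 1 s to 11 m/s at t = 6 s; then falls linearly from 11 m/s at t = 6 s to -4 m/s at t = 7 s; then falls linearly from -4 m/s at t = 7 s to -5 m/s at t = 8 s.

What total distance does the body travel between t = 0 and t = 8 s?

45.9 m

Total distance travelled is ∫|v| dt — sum the magnitudes of each area piece.
0–1 s: v = 0 at t = 5/6 s; triangle areas 25/6 + 1/6 = 13/3 m
1–6 s: |½(2 + 11)(5)| = 32.5 m
6–7 s: v = 0 at t = 101/15 s; triangle areas 121/30 + 8/15 = 137/30 m
7–8 s: |½(-4 + -5)(1)| = 4.5 m
Total distance = 45.9 m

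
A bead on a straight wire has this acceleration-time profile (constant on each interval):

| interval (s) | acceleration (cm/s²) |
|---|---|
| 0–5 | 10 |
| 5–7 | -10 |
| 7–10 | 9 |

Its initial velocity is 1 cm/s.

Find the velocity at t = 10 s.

58 cm/s

Δv equals the area under the a-t graph; then v = v₀ + Δv.
0–5 s: 10 × 5 = 50 cm/s
5–7 s: -10 × 2 = -20 cm/s
7–10 s: 9 × 3 = 27 cm/s
Δv = 57 cm/s, so v(10) = 1 + (57) = 58 cm/s.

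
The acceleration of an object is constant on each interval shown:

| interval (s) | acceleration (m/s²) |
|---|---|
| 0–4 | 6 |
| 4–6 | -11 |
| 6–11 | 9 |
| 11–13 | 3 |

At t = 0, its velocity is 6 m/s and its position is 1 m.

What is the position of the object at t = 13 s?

On each constant-a segment, Δv = aΔt and Δx = v₀Δt + ½aΔt²; chain segment to segment.
0–4 s: v starts 6 m/s; Δx = 6·4 + ½·6·4² = 72 m; v ends 30 m/s.
4–6 s: v starts 30 m/s; Δx = 30·2 + ½·-11·2² = 38 m; v ends 8 m/s.
6–11 s: v starts 8 m/s; Δx = 8·5 + ½·9·5² = 152.5 m; v ends 53 m/s.
11–13 s: v starts 53 m/s; Δx = 53·2 + ½·3·2² = 112 m; v ends 59 m/s.
x(13) = 1 + Σ Δx = 375.5 m.

375.5 m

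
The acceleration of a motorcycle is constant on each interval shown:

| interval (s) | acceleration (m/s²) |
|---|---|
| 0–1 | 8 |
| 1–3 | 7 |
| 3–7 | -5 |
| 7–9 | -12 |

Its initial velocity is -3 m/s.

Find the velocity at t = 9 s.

Δv equals the area under the a-t graph; then v = v₀ + Δv.
0–1 s: 8 × 1 = 8 m/s
1–3 s: 7 × 2 = 14 m/s
3–7 s: -5 × 4 = -20 m/s
7–9 s: -12 × 2 = -24 m/s
Δv = -22 m/s, so v(9) = -3 + (-22) = -25 m/s.

-25 m/s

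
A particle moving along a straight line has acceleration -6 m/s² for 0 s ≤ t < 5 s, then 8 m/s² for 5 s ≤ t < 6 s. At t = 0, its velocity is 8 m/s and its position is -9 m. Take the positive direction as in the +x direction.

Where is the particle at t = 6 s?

On each constant-a segment, Δv = aΔt and Δx = v₀Δt + ½aΔt²; chain segment to segment.
0–5 s: v starts 8 m/s; Δx = 8·5 + ½·-6·5² = -35 m; v ends -22 m/s.
5–6 s: v starts -22 m/s; Δx = -22·1 + ½·8·1² = -18 m; v ends -14 m/s.
x(6) = -9 + Σ Δx = -62 m.

-62 m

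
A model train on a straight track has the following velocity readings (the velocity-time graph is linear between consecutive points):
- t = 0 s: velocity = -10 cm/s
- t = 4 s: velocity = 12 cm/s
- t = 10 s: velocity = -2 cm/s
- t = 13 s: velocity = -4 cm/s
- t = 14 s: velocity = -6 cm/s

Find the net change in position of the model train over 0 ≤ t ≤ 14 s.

Net displacement equals the area under the velocity-time graph (areas below the axis count negative).
0–4 s: ½(-10 + 12)(4) = 4 cm
4–10 s: ½(12 + -2)(6) = 30 cm
10–13 s: ½(-2 + -4)(3) = -9 cm
13–14 s: ½(-4 + -6)(1) = -5 cm
Net displacement = 20 cm

20 cm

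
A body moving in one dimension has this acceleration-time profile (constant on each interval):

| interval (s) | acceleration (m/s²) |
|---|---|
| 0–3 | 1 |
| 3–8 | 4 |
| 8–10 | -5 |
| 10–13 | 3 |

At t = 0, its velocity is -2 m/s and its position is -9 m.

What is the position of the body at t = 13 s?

On each constant-a segment, Δv = aΔt and Δx = v₀Δt + ½aΔt²; chain segment to segment.
0–3 s: v starts -2 m/s; Δx = -2·3 + ½·1·3² = -1.5 m; v ends 1 m/s.
3–8 s: v starts 1 m/s; Δx = 1·5 + ½·4·5² = 55 m; v ends 21 m/s.
8–10 s: v starts 21 m/s; Δx = 21·2 + ½·-5·2² = 32 m; v ends 11 m/s.
10–13 s: v starts 11 m/s; Δx = 11·3 + ½·3·3² = 46.5 m; v ends 20 m/s.
x(13) = -9 + Σ Δx = 123 m.

123 m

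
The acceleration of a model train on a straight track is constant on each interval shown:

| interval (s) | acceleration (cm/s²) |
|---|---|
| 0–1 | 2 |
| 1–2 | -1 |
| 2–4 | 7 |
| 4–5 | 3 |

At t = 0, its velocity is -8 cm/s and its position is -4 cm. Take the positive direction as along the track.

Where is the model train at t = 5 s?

-9 cm

On each constant-a segment, Δv = aΔt and Δx = v₀Δt + ½aΔt²; chain segment to segment.
0–1 s: v starts -8 cm/s; Δx = -8·1 + ½·2·1² = -7 cm; v ends -6 cm/s.
1–2 s: v starts -6 cm/s; Δx = -6·1 + ½·-1·1² = -6.5 cm; v ends -7 cm/s.
2–4 s: v starts -7 cm/s; Δx = -7·2 + ½·7·2² = 0 cm; v ends 7 cm/s.
4–5 s: v starts 7 cm/s; Δx = 7·1 + ½·3·1² = 8.5 cm; v ends 10 cm/s.
x(5) = -4 + Σ Δx = -9 cm.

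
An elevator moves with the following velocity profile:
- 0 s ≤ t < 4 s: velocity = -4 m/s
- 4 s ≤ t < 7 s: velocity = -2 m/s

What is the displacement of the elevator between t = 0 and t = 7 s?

-22 m

Displacement is the signed area under the v-t curve.
0–4 s: -4 × 4 = -16 m
4–7 s: -2 × 3 = -6 m
Net displacement = -22 m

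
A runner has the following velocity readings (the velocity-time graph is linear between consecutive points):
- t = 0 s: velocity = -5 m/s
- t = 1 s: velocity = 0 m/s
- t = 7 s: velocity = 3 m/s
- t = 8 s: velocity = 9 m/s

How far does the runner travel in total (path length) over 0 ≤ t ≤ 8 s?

Total distance travelled is ∫|v| dt — sum the magnitudes of each area piece.
0–1 s: |½(-5 + 0)(1)| = 2.5 m
1–7 s: |½(0 + 3)(6)| = 9 m
7–8 s: |½(3 + 9)(1)| = 6 m
Total distance = 17.5 m

17.5 m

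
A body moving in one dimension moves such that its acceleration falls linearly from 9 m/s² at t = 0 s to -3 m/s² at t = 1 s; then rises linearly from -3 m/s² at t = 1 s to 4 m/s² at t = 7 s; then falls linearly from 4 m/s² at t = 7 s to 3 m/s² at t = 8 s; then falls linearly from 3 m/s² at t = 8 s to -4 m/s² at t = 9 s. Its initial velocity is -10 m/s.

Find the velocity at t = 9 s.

Δv equals the area under the a-t graph; then v = v₀ + Δv.
0–1 s: ½(9 + -3)(1) = 3 m/s
1–7 s: ½(-3 + 4)(6) = 3 m/s
7–8 s: ½(4 + 3)(1) = 3.5 m/s
8–9 s: ½(3 + -4)(1) = -0.5 m/s
Δv = 9 m/s, so v(9) = -10 + (9) = -1 m/s.

-1 m/s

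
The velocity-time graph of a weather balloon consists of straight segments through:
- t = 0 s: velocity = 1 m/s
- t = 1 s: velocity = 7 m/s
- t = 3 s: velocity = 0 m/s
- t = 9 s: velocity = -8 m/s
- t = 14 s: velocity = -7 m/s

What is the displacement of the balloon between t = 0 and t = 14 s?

-50.5 m

Net displacement equals the area under the velocity-time graph (areas below the axis count negative).
0–1 s: ½(1 + 7)(1) = 4 m
1–3 s: ½(7 + 0)(2) = 7 m
3–9 s: ½(0 + -8)(6) = -24 m
9–14 s: ½(-8 + -7)(5) = -37.5 m
Net displacement = -50.5 m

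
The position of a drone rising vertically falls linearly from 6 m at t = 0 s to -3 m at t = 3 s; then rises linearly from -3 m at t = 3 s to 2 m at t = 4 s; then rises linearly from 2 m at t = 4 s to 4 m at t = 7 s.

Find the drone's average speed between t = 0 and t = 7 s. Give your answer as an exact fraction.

Average speed = (total path length)/(elapsed time); on a piecewise-linear x-t graph the path length is Σ|Δx|.
0–3 s: |Δx| = |-3 − 6| = 9 m
3–4 s: |Δx| = |2 − -3| = 5 m
4–7 s: |Δx| = |4 − 2| = 2 m
Total path = 16 m; average speed = 16/7 = 16/7 m/s.

16/7 m/s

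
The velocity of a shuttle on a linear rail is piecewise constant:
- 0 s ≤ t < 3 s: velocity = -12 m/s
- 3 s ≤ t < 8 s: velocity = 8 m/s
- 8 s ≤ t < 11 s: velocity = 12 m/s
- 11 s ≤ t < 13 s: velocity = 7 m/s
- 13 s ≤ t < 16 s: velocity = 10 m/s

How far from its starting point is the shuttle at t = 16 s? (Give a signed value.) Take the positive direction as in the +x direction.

84 m

Displacement is the signed area under the v-t curve.
0–3 s: -12 × 3 = -36 m
3–8 s: 8 × 5 = 40 m
8–11 s: 12 × 3 = 36 m
11–13 s: 7 × 2 = 14 m
13–16 s: 10 × 3 = 30 m
Net displacement = 84 m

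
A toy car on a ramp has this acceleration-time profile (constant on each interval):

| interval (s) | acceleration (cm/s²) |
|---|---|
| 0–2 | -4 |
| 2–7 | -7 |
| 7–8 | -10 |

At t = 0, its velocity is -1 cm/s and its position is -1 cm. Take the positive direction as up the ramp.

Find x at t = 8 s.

On each constant-a segment, Δv = aΔt and Δx = v₀Δt + ½aΔt²; chain segment to segment.
0–2 s: v starts -1 cm/s; Δx = -1·2 + ½·-4·2² = -10 cm; v ends -9 cm/s.
2–7 s: v starts -9 cm/s; Δx = -9·5 + ½·-7·5² = -132.5 cm; v ends -44 cm/s.
7–8 s: v starts -44 cm/s; Δx = -44·1 + ½·-10·1² = -49 cm; v ends -54 cm/s.
x(8) = -1 + Σ Δx = -192.5 cm.

-192.5 cm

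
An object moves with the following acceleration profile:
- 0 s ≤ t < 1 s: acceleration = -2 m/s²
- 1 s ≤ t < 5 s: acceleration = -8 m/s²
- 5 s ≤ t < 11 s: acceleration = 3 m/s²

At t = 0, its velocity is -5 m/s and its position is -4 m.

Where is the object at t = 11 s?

-282 m

On each constant-a segment, Δv = aΔt and Δx = v₀Δt + ½aΔt²; chain segment to segment.
0–1 s: v starts -5 m/s; Δx = -5·1 + ½·-2·1² = -6 m; v ends -7 m/s.
1–5 s: v starts -7 m/s; Δx = -7·4 + ½·-8·4² = -92 m; v ends -39 m/s.
5–11 s: v starts -39 m/s; Δx = -39·6 + ½·3·6² = -180 m; v ends -21 m/s.
x(11) = -4 + Σ Δx = -282 m.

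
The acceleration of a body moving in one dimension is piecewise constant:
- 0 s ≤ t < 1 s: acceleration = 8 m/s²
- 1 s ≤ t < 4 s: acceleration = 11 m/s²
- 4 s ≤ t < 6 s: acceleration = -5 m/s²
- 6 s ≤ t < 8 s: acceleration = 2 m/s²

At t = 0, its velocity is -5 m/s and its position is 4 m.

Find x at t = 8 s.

179.5 m

On each constant-a segment, Δv = aΔt and Δx = v₀Δt + ½aΔt²; chain segment to segment.
0–1 s: v starts -5 m/s; Δx = -5·1 + ½·8·1² = -1 m; v ends 3 m/s.
1–4 s: v starts 3 m/s; Δx = 3·3 + ½·11·3² = 58.5 m; v ends 36 m/s.
4–6 s: v starts 36 m/s; Δx = 36·2 + ½·-5·2² = 62 m; v ends 26 m/s.
6–8 s: v starts 26 m/s; Δx = 26·2 + ½·2·2² = 56 m; v ends 30 m/s.
x(8) = 4 + Σ Δx = 179.5 m.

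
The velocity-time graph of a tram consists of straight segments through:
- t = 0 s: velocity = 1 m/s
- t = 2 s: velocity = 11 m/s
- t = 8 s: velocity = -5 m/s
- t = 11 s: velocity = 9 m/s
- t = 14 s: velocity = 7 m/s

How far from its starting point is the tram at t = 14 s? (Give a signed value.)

Net displacement equals the area under the velocity-time graph (areas below the axis count negative).
0–2 s: ½(1 + 11)(2) = 12 m
2–8 s: ½(11 + -5)(6) = 18 m
8–11 s: ½(-5 + 9)(3) = 6 m
11–14 s: ½(9 + 7)(3) = 24 m
Net displacement = 60 m

60 m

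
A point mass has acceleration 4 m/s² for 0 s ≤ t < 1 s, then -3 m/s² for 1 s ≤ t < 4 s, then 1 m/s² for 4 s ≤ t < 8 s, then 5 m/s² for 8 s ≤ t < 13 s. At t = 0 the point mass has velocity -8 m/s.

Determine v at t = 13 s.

16 m/s

Δv equals the area under the a-t graph; then v = v₀ + Δv.
0–1 s: 4 × 1 = 4 m/s
1–4 s: -3 × 3 = -9 m/s
4–8 s: 1 × 4 = 4 m/s
8–13 s: 5 × 5 = 25 m/s
Δv = 24 m/s, so v(13) = -8 + (24) = 16 m/s.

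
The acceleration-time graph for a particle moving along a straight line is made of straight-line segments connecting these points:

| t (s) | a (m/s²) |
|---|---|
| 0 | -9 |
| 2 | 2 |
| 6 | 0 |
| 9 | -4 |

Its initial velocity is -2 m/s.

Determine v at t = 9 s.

-11 m/s

Δv equals the area under the a-t graph; then v = v₀ + Δv.
0–2 s: ½(-9 + 2)(2) = -7 m/s
2–6 s: ½(2 + 0)(4) = 4 m/s
6–9 s: ½(0 + -4)(3) = -6 m/s
Δv = -9 m/s, so v(9) = -2 + (-9) = -11 m/s.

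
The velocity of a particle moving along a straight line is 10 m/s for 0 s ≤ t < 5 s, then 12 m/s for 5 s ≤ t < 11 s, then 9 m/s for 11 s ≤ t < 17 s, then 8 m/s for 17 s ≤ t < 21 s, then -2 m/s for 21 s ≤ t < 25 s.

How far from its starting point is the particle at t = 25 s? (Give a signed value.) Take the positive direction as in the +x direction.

200 m

Displacement is the signed area under the v-t curve.
0–5 s: 10 × 5 = 50 m
5–11 s: 12 × 6 = 72 m
11–17 s: 9 × 6 = 54 m
17–21 s: 8 × 4 = 32 m
21–25 s: -2 × 4 = -8 m
Net displacement = 200 m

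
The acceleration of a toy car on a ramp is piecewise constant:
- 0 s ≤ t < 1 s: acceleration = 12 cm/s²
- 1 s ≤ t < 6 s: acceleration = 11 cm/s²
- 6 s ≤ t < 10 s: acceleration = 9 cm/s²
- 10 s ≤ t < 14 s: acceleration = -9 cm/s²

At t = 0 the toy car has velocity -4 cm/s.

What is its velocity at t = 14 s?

63 cm/s

Δv equals the area under the a-t graph; then v = v₀ + Δv.
0–1 s: 12 × 1 = 12 cm/s
1–6 s: 11 × 5 = 55 cm/s
6–10 s: 9 × 4 = 36 cm/s
10–14 s: -9 × 4 = -36 cm/s
Δv = 67 cm/s, so v(14) = -4 + (67) = 63 cm/s.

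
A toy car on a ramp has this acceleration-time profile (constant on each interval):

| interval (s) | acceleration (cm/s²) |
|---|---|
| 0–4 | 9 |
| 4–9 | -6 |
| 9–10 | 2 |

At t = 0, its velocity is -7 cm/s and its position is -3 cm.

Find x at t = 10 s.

111 cm

On each constant-a segment, Δv = aΔt and Δx = v₀Δt + ½aΔt²; chain segment to segment.
0–4 s: v starts -7 cm/s; Δx = -7·4 + ½·9·4² = 44 cm; v ends 29 cm/s.
4–9 s: v starts 29 cm/s; Δx = 29·5 + ½·-6·5² = 70 cm; v ends -1 cm/s.
9–10 s: v starts -1 cm/s; Δx = -1·1 + ½·2·1² = 0 cm; v ends 1 cm/s.
x(10) = -3 + Σ Δx = 111 cm.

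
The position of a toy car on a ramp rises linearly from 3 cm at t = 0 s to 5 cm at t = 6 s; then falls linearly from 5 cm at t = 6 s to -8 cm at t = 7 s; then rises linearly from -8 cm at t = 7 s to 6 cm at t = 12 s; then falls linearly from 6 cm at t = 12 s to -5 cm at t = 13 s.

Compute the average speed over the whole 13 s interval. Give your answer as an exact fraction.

Average speed = (total path length)/(elapsed time); on a piecewise-linear x-t graph the path length is Σ|Δx|.
0–6 s: |Δx| = |5 − 3| = 2 cm
6–7 s: |Δx| = |-8 − 5| = 13 cm
7–12 s: |Δx| = |6 − -8| = 14 cm
12–13 s: |Δx| = |-5 − 6| = 11 cm
Total path = 40 cm; average speed = 40/13 = 40/13 cm/s.

40/13 cm/s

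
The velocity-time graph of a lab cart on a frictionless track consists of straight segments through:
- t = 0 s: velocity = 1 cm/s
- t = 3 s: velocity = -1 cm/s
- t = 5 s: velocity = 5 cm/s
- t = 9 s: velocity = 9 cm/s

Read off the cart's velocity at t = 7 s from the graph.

On 5–9 s the graph is linear from 5 to 9 cm/s: v(7) = 5 + (9 − 5)·(7 − 5)/(9 − 5) = 7 cm/s.

7 cm/s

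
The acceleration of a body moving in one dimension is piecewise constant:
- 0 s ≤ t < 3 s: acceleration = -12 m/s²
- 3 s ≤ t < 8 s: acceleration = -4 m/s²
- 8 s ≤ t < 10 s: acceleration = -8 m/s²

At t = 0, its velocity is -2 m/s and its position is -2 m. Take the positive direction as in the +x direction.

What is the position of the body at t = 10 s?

-434 m

On each constant-a segment, Δv = aΔt and Δx = v₀Δt + ½aΔt²; chain segment to segment.
0–3 s: v starts -2 m/s; Δx = -2·3 + ½·-12·3² = -60 m; v ends -38 m/s.
3–8 s: v starts -38 m/s; Δx = -38·5 + ½·-4·5² = -240 m; v ends -58 m/s.
8–10 s: v starts -58 m/s; Δx = -58·2 + ½·-8·2² = -132 m; v ends -74 m/s.
x(10) = -2 + Σ Δx = -434 m.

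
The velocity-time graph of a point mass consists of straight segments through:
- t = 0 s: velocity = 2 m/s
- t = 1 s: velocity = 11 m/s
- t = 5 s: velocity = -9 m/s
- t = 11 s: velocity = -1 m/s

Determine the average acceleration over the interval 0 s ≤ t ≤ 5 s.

Average acceleration = Δv/Δt = (-9 − 2)/(5 − 0) = -2.2 m/s².

-2.2 m/s²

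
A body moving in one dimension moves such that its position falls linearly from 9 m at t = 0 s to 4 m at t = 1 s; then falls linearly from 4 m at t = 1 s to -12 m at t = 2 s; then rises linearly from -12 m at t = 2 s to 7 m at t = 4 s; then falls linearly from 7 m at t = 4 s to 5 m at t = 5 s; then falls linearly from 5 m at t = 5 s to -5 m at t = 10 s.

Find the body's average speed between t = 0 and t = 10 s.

5.2 m/s

Average speed = (total path length)/(elapsed time); on a piecewise-linear x-t graph the path length is Σ|Δx|.
0–1 s: |Δx| = |4 − 9| = 5 m
1–2 s: |Δx| = |-12 − 4| = 16 m
2–4 s: |Δx| = |7 − -12| = 19 m
4–5 s: |Δx| = |5 − 7| = 2 m
5–10 s: |Δx| = |-5 − 5| = 10 m
Total path = 52 m; average speed = 52/10 = 5.2 m/s.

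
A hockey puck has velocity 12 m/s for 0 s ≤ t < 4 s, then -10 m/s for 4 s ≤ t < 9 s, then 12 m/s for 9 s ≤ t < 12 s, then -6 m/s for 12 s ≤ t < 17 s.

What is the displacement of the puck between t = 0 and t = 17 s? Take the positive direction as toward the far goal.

4 m

Displacement is the signed area under the v-t curve.
0–4 s: 12 × 4 = 48 m
4–9 s: -10 × 5 = -50 m
9–12 s: 12 × 3 = 36 m
12–17 s: -6 × 5 = -30 m
Net displacement = 4 m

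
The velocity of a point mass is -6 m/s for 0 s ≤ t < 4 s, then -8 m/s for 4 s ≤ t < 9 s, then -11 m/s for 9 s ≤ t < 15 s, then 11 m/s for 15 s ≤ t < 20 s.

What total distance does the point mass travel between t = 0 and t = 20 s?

185 m

Distance (not displacement) is the total path length: add the absolute areas under v-t.
0–4 s: |-6| × 4 = 24 m
4–9 s: |-8| × 5 = 40 m
9–15 s: |-11| × 6 = 66 m
15–20 s: |11| × 5 = 55 m
Total distance = 185 m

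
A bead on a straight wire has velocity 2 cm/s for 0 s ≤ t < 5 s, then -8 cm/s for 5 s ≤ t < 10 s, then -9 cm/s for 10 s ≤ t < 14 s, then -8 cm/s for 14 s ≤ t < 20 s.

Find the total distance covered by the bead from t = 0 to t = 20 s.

134 cm

Distance (not displacement) is the total path length: add the absolute areas under v-t.
0–5 s: |2| × 5 = 10 cm
5–10 s: |-8| × 5 = 40 cm
10–14 s: |-9| × 4 = 36 cm
14–20 s: |-8| × 6 = 48 cm
Total distance = 134 cm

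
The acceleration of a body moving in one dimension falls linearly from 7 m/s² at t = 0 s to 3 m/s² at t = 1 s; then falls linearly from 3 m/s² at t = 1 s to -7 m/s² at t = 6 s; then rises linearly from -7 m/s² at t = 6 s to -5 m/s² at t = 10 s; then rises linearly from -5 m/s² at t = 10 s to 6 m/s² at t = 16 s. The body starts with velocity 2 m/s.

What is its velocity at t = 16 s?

-24 m/s

Δv equals the area under the a-t graph; then v = v₀ + Δv.
0–1 s: ½(7 + 3)(1) = 5 m/s
1–6 s: ½(3 + -7)(5) = -10 m/s
6–10 s: ½(-7 + -5)(4) = -24 m/s
10–16 s: ½(-5 + 6)(6) = 3 m/s
Δv = -26 m/s, so v(16) = 2 + (-26) = -24 m/s.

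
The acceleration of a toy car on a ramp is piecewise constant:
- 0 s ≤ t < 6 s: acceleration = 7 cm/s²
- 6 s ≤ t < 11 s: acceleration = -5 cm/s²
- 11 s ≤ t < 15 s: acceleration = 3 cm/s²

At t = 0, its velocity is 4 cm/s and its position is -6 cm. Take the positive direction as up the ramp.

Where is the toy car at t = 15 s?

On each constant-a segment, Δv = aΔt and Δx = v₀Δt + ½aΔt²; chain segment to segment.
0–6 s: v starts 4 cm/s; Δx = 4·6 + ½·7·6² = 150 cm; v ends 46 cm/s.
6–11 s: v starts 46 cm/s; Δx = 46·5 + ½·-5·5² = 167.5 cm; v ends 21 cm/s.
11–15 s: v starts 21 cm/s; Δx = 21·4 + ½·3·4² = 108 cm; v ends 33 cm/s.
x(15) = -6 + Σ Δx = 419.5 cm.

419.5 cm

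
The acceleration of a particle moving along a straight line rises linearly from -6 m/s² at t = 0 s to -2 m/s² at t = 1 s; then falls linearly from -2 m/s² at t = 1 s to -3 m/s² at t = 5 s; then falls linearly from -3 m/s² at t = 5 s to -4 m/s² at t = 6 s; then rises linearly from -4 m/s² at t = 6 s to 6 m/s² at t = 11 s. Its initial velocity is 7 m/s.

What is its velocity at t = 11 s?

Δv equals the area under the a-t graph; then v = v₀ + Δv.
0–1 s: ½(-6 + -2)(1) = -4 m/s
1–5 s: ½(-2 + -3)(4) = -10 m/s
5–6 s: ½(-3 + -4)(1) = -3.5 m/s
6–11 s: ½(-4 + 6)(5) = 5 m/s
Δv = -12.5 m/s, so v(11) = 7 + (-12.5) = -5.5 m/s.

-5.5 m/s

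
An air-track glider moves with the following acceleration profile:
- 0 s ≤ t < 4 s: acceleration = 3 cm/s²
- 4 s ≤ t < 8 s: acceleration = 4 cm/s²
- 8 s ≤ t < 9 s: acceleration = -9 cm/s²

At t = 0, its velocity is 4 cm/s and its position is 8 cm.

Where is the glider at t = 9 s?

171.5 cm

On each constant-a segment, Δv = aΔt and Δx = v₀Δt + ½aΔt²; chain segment to segment.
0–4 s: v starts 4 cm/s; Δx = 4·4 + ½·3·4² = 40 cm; v ends 16 cm/s.
4–8 s: v starts 16 cm/s; Δx = 16·4 + ½·4·4² = 96 cm; v ends 32 cm/s.
8–9 s: v starts 32 cm/s; Δx = 32·1 + ½·-9·1² = 27.5 cm; v ends 23 cm/s.
x(9) = 8 + Σ Δx = 171.5 cm.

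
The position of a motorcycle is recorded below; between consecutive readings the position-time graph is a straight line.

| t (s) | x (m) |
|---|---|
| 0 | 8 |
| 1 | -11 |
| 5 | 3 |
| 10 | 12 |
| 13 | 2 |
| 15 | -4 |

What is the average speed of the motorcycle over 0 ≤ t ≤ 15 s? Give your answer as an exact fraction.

58/15 m/s

Average speed = (total path length)/(elapsed time); on a piecewise-linear x-t graph the path length is Σ|Δx|.
0–1 s: |Δx| = |-11 − 8| = 19 m
1–5 s: |Δx| = |3 − -11| = 14 m
5–10 s: |Δx| = |12 − 3| = 9 m
10–13 s: |Δx| = |2 − 12| = 10 m
13–15 s: |Δx| = |-4 − 2| = 6 m
Total path = 58 m; average speed = 58/15 = 58/15 m/s.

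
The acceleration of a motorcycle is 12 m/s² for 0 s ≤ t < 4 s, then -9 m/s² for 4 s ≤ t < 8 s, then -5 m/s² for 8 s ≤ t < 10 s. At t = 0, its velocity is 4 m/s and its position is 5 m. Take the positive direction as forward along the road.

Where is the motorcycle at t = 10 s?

On each constant-a segment, Δv = aΔt and Δx = v₀Δt + ½aΔt²; chain segment to segment.
0–4 s: v starts 4 m/s; Δx = 4·4 + ½·12·4² = 112 m; v ends 52 m/s.
4–8 s: v starts 52 m/s; Δx = 52·4 + ½·-9·4² = 136 m; v ends 16 m/s.
8–10 s: v starts 16 m/s; Δx = 16·2 + ½·-5·2² = 22 m; v ends 6 m/s.
x(10) = 5 + Σ Δx = 275 m.

275 m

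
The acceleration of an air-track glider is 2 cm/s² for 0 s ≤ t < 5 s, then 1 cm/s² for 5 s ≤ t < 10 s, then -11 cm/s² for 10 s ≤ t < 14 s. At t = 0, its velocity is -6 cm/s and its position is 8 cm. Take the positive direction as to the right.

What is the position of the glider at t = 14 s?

-16.5 cm

On each constant-a segment, Δv = aΔt and Δx = v₀Δt + ½aΔt²; chain segment to segment.
0–5 s: v starts -6 cm/s; Δx = -6·5 + ½·2·5² = -5 cm; v ends 4 cm/s.
5–10 s: v starts 4 cm/s; Δx = 4·5 + ½·1·5² = 32.5 cm; v ends 9 cm/s.
10–14 s: v starts 9 cm/s; Δx = 9·4 + ½·-11·4² = -52 cm; v ends -35 cm/s.
x(14) = 8 + Σ Δx = -16.5 cm.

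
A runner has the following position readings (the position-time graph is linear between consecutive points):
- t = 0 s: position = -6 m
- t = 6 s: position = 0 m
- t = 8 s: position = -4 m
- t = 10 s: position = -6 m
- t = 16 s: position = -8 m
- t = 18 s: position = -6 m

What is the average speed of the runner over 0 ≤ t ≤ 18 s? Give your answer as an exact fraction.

8/9 m/s

Average speed = (total path length)/(elapsed time); on a piecewise-linear x-t graph the path length is Σ|Δx|.
0–6 s: |Δx| = |0 − -6| = 6 m
6–8 s: |Δx| = |-4 − 0| = 4 m
8–10 s: |Δx| = |-6 − -4| = 2 m
10–16 s: |Δx| = |-8 − -6| = 2 m
16–18 s: |Δx| = |-6 − -8| = 2 m
Total path = 16 m; average speed = 16/18 = 8/9 m/s.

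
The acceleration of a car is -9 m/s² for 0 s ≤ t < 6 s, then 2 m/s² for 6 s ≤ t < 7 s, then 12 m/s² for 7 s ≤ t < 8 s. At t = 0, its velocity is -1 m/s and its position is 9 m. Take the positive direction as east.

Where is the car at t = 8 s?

On each constant-a segment, Δv = aΔt and Δx = v₀Δt + ½aΔt²; chain segment to segment.
0–6 s: v starts -1 m/s; Δx = -1·6 + ½·-9·6² = -168 m; v ends -55 m/s.
6–7 s: v starts -55 m/s; Δx = -55·1 + ½·2·1² = -54 m; v ends -53 m/s.
7–8 s: v starts -53 m/s; Δx = -53·1 + ½·12·1² = -47 m; v ends -41 m/s.
x(8) = 9 + Σ Δx = -260 m.

-260 m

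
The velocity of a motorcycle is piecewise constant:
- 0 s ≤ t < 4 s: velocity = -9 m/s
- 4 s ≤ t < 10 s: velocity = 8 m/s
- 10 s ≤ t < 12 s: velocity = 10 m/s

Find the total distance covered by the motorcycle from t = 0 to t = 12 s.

Distance (not displacement) is the total path length: add the absolute areas under v-t.
0–4 s: |-9| × 4 = 36 m
4–10 s: |8| × 6 = 48 m
10–12 s: |10| × 2 = 20 m
Total distance = 104 m

104 m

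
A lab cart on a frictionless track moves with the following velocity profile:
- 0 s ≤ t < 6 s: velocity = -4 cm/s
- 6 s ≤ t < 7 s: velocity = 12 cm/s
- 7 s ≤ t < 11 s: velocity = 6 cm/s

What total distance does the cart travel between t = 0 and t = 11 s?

60 cm

Total distance travelled is ∫|v| dt — sum the magnitudes of each area piece.
0–6 s: |-4| × 6 = 24 cm
6–7 s: |12| × 1 = 12 cm
7–11 s: |6| × 4 = 24 cm
Total distance = 60 cm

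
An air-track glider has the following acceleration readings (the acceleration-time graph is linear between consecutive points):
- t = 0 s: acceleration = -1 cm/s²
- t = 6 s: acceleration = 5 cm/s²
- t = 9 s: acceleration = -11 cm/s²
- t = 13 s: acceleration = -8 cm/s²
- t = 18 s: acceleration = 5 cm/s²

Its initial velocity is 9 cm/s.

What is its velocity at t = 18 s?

-33.5 cm/s

Δv equals the area under the a-t graph; then v = v₀ + Δv.
0–6 s: ½(-1 + 5)(6) = 12 cm/s
6–9 s: ½(5 + -11)(3) = -9 cm/s
9–13 s: ½(-11 + -8)(4) = -38 cm/s
13–18 s: ½(-8 + 5)(5) = -7.5 cm/s
Δv = -42.5 cm/s, so v(18) = 9 + (-42.5) = -33.5 cm/s.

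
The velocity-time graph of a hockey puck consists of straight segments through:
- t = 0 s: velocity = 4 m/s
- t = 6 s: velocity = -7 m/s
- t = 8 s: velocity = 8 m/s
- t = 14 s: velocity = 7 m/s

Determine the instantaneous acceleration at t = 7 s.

7.5 m/s²

Acceleration is the slope of the v-t graph on 6–8 s: (8 − -7)/(8 − 6) = 7.5 m/s².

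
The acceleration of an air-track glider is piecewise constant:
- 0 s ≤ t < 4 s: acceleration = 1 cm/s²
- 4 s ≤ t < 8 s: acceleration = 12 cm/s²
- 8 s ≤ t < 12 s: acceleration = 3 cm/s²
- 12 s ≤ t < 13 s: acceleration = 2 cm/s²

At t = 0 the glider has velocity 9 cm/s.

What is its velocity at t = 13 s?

Δv equals the area under the a-t graph; then v = v₀ + Δv.
0–4 s: 1 × 4 = 4 cm/s
4–8 s: 12 × 4 = 48 cm/s
8–12 s: 3 × 4 = 12 cm/s
12–13 s: 2 × 1 = 2 cm/s
Δv = 66 cm/s, so v(13) = 9 + (66) = 75 cm/s.

75 cm/s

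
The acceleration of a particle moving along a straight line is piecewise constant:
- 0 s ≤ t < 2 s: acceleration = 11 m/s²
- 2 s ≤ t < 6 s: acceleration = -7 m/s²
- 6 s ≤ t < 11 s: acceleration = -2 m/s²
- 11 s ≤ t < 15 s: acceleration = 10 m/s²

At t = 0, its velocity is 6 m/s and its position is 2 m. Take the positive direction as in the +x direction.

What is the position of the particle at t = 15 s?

107 m

On each constant-a segment, Δv = aΔt and Δx = v₀Δt + ½aΔt²; chain segment to segment.
0–2 s: v starts 6 m/s; Δx = 6·2 + ½·11·2² = 34 m; v ends 28 m/s.
2–6 s: v starts 28 m/s; Δx = 28·4 + ½·-7·4² = 56 m; v ends 0 m/s.
6–11 s: v starts 0 m/s; Δx = 0·5 + ½·-2·5² = -25 m; v ends -10 m/s.
11–15 s: v starts -10 m/s; Δx = -10·4 + ½·10·4² = 40 m; v ends 30 m/s.
x(15) = 2 + Σ Δx = 107 m.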